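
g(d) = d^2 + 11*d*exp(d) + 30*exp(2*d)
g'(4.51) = 501526.42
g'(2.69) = 13624.68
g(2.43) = 4180.25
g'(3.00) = 25095.49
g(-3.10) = 8.13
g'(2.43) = 8174.88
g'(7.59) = 235010407.54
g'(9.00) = 3940489505.47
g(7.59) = 117576957.76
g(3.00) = 12774.69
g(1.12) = 320.81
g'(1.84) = 2579.17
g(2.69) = 6953.81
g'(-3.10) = -7.12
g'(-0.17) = 50.07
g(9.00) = 1970601360.43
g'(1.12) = 637.31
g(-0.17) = 19.80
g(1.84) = 1320.22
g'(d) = 11*d*exp(d) + 2*d + 60*exp(2*d) + 11*exp(d)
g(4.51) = 252534.28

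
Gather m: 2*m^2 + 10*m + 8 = 2*m^2 + 10*m + 8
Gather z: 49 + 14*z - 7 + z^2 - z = z^2 + 13*z + 42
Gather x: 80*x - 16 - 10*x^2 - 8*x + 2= -10*x^2 + 72*x - 14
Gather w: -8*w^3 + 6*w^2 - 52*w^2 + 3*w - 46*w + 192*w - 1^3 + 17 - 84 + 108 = -8*w^3 - 46*w^2 + 149*w + 40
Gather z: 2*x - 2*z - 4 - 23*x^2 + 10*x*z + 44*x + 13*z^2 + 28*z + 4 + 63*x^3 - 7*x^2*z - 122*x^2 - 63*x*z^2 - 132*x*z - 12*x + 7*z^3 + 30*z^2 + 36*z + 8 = 63*x^3 - 145*x^2 + 34*x + 7*z^3 + z^2*(43 - 63*x) + z*(-7*x^2 - 122*x + 62) + 8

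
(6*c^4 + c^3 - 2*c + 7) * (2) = 12*c^4 + 2*c^3 - 4*c + 14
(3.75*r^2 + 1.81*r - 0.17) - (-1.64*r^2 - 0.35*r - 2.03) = 5.39*r^2 + 2.16*r + 1.86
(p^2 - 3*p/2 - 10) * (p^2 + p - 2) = p^4 - p^3/2 - 27*p^2/2 - 7*p + 20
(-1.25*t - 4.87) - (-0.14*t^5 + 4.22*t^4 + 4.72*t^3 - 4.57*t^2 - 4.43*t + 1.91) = 0.14*t^5 - 4.22*t^4 - 4.72*t^3 + 4.57*t^2 + 3.18*t - 6.78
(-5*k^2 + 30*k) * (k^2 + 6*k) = -5*k^4 + 180*k^2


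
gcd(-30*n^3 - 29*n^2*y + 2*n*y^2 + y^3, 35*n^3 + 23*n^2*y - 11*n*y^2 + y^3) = -5*n^2 - 4*n*y + y^2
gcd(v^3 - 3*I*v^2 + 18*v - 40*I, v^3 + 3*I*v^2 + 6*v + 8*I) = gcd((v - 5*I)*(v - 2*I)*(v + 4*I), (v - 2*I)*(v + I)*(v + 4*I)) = v^2 + 2*I*v + 8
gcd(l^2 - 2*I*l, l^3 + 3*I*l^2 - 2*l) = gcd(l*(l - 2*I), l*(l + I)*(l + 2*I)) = l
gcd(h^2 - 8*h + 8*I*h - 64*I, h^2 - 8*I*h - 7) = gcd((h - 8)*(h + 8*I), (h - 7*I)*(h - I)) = 1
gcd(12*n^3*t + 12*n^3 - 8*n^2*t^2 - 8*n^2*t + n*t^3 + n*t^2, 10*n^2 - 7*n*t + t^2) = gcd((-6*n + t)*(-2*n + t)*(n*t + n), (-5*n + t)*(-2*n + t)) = -2*n + t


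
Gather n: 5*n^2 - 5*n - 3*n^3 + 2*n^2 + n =-3*n^3 + 7*n^2 - 4*n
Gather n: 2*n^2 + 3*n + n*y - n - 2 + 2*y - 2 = 2*n^2 + n*(y + 2) + 2*y - 4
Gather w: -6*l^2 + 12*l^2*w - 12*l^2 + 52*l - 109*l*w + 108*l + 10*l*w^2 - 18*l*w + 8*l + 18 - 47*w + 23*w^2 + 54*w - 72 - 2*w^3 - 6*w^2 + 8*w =-18*l^2 + 168*l - 2*w^3 + w^2*(10*l + 17) + w*(12*l^2 - 127*l + 15) - 54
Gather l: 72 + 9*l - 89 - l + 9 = 8*l - 8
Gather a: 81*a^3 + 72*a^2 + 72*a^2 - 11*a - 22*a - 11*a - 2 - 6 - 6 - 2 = 81*a^3 + 144*a^2 - 44*a - 16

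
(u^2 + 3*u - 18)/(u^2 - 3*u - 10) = (-u^2 - 3*u + 18)/(-u^2 + 3*u + 10)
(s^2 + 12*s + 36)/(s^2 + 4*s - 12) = (s + 6)/(s - 2)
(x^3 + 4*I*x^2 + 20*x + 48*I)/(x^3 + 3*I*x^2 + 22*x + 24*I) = (x + 2*I)/(x + I)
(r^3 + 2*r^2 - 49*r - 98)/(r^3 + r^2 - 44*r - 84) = (r + 7)/(r + 6)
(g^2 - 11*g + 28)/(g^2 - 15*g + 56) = (g - 4)/(g - 8)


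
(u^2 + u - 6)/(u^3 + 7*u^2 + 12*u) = (u - 2)/(u*(u + 4))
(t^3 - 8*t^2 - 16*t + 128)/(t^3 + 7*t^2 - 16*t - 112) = (t - 8)/(t + 7)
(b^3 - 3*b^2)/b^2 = b - 3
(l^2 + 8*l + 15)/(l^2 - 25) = (l + 3)/(l - 5)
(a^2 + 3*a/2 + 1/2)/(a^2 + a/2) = (a + 1)/a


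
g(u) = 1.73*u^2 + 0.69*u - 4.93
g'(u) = 3.46*u + 0.69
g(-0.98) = -3.94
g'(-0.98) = -2.70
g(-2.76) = 6.34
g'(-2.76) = -8.86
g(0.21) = -4.71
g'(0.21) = 1.42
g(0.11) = -4.83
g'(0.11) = 1.07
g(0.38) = -4.42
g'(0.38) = 2.00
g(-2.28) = 2.49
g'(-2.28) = -7.20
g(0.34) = -4.50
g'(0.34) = 1.87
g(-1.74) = -0.89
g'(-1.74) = -5.33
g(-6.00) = 53.21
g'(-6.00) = -20.07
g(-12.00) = 235.91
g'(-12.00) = -40.83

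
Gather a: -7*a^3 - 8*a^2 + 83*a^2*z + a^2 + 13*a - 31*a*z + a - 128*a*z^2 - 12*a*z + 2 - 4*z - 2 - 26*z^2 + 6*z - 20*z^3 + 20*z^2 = -7*a^3 + a^2*(83*z - 7) + a*(-128*z^2 - 43*z + 14) - 20*z^3 - 6*z^2 + 2*z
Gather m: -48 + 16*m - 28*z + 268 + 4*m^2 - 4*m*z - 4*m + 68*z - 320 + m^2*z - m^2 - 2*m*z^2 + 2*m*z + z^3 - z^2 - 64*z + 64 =m^2*(z + 3) + m*(-2*z^2 - 2*z + 12) + z^3 - z^2 - 24*z - 36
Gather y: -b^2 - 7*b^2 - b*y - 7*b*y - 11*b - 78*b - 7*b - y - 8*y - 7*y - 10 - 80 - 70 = -8*b^2 - 96*b + y*(-8*b - 16) - 160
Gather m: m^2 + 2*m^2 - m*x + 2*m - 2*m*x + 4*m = 3*m^2 + m*(6 - 3*x)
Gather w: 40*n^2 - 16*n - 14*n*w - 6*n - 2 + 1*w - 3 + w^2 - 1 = 40*n^2 - 22*n + w^2 + w*(1 - 14*n) - 6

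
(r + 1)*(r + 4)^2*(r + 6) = r^4 + 15*r^3 + 78*r^2 + 160*r + 96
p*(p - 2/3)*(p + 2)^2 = p^4 + 10*p^3/3 + 4*p^2/3 - 8*p/3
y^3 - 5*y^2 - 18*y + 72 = (y - 6)*(y - 3)*(y + 4)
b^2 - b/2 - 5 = (b - 5/2)*(b + 2)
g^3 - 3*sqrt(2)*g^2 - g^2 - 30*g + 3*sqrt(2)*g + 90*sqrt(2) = (g - 6)*(g + 5)*(g - 3*sqrt(2))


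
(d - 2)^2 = d^2 - 4*d + 4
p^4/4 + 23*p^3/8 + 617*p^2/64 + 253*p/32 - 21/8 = (p/4 + 1)*(p - 1/4)*(p + 7/4)*(p + 6)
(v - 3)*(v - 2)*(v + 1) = v^3 - 4*v^2 + v + 6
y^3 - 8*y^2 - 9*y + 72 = (y - 8)*(y - 3)*(y + 3)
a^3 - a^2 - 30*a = a*(a - 6)*(a + 5)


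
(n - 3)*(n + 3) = n^2 - 9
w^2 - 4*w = w*(w - 4)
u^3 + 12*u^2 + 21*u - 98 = (u - 2)*(u + 7)^2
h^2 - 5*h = h*(h - 5)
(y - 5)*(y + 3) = y^2 - 2*y - 15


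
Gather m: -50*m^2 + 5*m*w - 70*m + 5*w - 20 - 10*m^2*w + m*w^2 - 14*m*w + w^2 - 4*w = m^2*(-10*w - 50) + m*(w^2 - 9*w - 70) + w^2 + w - 20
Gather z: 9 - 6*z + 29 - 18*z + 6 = 44 - 24*z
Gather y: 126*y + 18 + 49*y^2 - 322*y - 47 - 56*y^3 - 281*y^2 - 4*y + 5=-56*y^3 - 232*y^2 - 200*y - 24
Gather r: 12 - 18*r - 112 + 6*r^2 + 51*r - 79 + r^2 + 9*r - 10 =7*r^2 + 42*r - 189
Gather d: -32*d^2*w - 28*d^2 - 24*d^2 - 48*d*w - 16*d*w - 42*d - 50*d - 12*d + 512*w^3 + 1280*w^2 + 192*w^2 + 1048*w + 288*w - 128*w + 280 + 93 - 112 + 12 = d^2*(-32*w - 52) + d*(-64*w - 104) + 512*w^3 + 1472*w^2 + 1208*w + 273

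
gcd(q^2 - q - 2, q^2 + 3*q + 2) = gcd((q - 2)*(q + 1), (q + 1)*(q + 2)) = q + 1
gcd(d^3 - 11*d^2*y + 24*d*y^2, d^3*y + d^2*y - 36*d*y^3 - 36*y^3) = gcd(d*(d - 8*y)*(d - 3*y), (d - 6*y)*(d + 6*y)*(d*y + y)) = 1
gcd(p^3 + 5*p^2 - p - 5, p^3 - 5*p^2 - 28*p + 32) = p - 1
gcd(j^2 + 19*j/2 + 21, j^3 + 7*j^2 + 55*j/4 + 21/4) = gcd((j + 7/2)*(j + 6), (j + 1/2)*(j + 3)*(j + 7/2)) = j + 7/2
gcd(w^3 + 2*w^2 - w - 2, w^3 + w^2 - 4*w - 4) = w^2 + 3*w + 2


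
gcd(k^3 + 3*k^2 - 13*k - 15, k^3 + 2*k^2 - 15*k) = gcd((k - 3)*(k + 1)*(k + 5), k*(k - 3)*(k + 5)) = k^2 + 2*k - 15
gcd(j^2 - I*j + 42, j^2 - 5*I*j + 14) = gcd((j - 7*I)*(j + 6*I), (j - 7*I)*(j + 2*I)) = j - 7*I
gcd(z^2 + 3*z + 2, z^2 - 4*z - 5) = z + 1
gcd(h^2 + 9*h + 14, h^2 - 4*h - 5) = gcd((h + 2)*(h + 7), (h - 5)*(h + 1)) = 1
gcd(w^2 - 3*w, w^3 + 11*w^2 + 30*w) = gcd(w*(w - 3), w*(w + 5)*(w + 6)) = w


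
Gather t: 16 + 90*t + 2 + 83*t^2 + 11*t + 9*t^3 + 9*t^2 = 9*t^3 + 92*t^2 + 101*t + 18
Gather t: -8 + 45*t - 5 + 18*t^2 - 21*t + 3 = 18*t^2 + 24*t - 10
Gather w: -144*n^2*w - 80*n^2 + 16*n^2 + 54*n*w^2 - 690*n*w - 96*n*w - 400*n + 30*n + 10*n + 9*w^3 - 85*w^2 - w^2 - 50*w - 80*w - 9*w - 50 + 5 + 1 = -64*n^2 - 360*n + 9*w^3 + w^2*(54*n - 86) + w*(-144*n^2 - 786*n - 139) - 44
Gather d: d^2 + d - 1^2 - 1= d^2 + d - 2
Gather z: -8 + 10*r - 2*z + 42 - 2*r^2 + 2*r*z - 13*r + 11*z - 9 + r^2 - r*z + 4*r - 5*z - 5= -r^2 + r + z*(r + 4) + 20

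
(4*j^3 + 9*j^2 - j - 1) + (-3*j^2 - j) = 4*j^3 + 6*j^2 - 2*j - 1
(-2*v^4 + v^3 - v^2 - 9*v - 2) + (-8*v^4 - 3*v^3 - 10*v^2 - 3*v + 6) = -10*v^4 - 2*v^3 - 11*v^2 - 12*v + 4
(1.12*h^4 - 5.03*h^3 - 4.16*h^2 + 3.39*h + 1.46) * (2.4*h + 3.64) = 2.688*h^5 - 7.9952*h^4 - 28.2932*h^3 - 7.0064*h^2 + 15.8436*h + 5.3144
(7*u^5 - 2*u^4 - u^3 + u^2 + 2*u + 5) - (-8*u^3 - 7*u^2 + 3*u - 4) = 7*u^5 - 2*u^4 + 7*u^3 + 8*u^2 - u + 9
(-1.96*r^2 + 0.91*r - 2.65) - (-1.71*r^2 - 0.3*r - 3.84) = -0.25*r^2 + 1.21*r + 1.19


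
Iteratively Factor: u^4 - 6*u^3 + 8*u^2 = (u)*(u^3 - 6*u^2 + 8*u) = u*(u - 2)*(u^2 - 4*u) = u^2*(u - 2)*(u - 4)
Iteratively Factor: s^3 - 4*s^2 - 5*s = (s + 1)*(s^2 - 5*s) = s*(s + 1)*(s - 5)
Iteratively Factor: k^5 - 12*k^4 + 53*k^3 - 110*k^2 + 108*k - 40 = (k - 1)*(k^4 - 11*k^3 + 42*k^2 - 68*k + 40) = (k - 2)*(k - 1)*(k^3 - 9*k^2 + 24*k - 20) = (k - 5)*(k - 2)*(k - 1)*(k^2 - 4*k + 4) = (k - 5)*(k - 2)^2*(k - 1)*(k - 2)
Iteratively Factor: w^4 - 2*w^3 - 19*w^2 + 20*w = (w)*(w^3 - 2*w^2 - 19*w + 20) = w*(w + 4)*(w^2 - 6*w + 5) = w*(w - 1)*(w + 4)*(w - 5)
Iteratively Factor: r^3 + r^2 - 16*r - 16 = (r + 1)*(r^2 - 16) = (r + 1)*(r + 4)*(r - 4)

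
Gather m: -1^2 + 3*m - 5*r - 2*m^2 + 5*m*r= -2*m^2 + m*(5*r + 3) - 5*r - 1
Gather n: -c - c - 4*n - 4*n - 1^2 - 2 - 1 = -2*c - 8*n - 4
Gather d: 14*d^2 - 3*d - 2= 14*d^2 - 3*d - 2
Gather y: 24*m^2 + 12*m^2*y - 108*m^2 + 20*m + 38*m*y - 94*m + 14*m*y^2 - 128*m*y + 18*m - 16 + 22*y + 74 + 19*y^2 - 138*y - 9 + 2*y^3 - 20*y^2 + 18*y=-84*m^2 - 56*m + 2*y^3 + y^2*(14*m - 1) + y*(12*m^2 - 90*m - 98) + 49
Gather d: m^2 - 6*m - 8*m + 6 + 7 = m^2 - 14*m + 13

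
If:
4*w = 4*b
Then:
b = w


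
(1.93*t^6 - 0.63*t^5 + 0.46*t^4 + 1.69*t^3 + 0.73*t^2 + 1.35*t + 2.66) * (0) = 0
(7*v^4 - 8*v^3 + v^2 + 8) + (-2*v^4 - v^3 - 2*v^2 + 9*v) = 5*v^4 - 9*v^3 - v^2 + 9*v + 8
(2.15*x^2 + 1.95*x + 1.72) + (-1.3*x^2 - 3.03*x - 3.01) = 0.85*x^2 - 1.08*x - 1.29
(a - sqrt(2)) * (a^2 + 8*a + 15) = a^3 - sqrt(2)*a^2 + 8*a^2 - 8*sqrt(2)*a + 15*a - 15*sqrt(2)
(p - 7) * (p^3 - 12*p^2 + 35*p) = p^4 - 19*p^3 + 119*p^2 - 245*p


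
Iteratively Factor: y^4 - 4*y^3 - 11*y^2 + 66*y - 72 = (y - 3)*(y^3 - y^2 - 14*y + 24) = (y - 3)^2*(y^2 + 2*y - 8) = (y - 3)^2*(y - 2)*(y + 4)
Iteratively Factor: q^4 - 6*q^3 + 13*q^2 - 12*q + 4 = (q - 2)*(q^3 - 4*q^2 + 5*q - 2) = (q - 2)^2*(q^2 - 2*q + 1) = (q - 2)^2*(q - 1)*(q - 1)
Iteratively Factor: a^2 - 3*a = (a - 3)*(a)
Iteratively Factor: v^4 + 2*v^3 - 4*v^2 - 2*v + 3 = (v + 1)*(v^3 + v^2 - 5*v + 3) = (v - 1)*(v + 1)*(v^2 + 2*v - 3) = (v - 1)^2*(v + 1)*(v + 3)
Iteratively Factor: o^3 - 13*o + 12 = (o - 1)*(o^2 + o - 12) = (o - 3)*(o - 1)*(o + 4)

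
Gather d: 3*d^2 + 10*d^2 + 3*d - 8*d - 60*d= 13*d^2 - 65*d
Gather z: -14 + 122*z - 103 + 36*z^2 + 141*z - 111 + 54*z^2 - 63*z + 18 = 90*z^2 + 200*z - 210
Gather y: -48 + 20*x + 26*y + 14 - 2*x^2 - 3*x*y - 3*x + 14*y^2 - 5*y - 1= -2*x^2 + 17*x + 14*y^2 + y*(21 - 3*x) - 35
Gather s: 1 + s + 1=s + 2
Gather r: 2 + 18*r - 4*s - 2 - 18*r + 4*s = 0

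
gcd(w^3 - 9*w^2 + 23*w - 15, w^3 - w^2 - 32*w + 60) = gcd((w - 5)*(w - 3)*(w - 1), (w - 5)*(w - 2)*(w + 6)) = w - 5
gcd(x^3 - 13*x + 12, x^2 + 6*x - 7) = x - 1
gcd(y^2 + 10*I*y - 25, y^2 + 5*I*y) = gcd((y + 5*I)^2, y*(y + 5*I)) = y + 5*I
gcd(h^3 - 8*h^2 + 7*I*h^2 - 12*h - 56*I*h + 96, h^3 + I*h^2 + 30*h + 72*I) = h^2 + 7*I*h - 12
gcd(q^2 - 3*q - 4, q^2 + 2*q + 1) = q + 1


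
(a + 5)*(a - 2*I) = a^2 + 5*a - 2*I*a - 10*I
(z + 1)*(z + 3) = z^2 + 4*z + 3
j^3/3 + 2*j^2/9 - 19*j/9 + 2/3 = (j/3 + 1)*(j - 2)*(j - 1/3)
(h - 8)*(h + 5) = h^2 - 3*h - 40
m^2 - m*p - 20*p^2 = (m - 5*p)*(m + 4*p)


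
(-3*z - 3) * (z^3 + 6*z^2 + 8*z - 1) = -3*z^4 - 21*z^3 - 42*z^2 - 21*z + 3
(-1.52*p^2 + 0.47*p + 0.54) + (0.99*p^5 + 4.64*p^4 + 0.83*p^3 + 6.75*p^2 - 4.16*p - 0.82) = 0.99*p^5 + 4.64*p^4 + 0.83*p^3 + 5.23*p^2 - 3.69*p - 0.28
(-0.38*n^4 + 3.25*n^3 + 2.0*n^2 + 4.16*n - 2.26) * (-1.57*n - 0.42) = 0.5966*n^5 - 4.9429*n^4 - 4.505*n^3 - 7.3712*n^2 + 1.801*n + 0.9492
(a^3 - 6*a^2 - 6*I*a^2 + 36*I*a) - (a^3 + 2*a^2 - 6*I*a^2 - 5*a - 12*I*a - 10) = -8*a^2 + 5*a + 48*I*a + 10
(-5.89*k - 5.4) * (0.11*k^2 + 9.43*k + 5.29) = -0.6479*k^3 - 56.1367*k^2 - 82.0801*k - 28.566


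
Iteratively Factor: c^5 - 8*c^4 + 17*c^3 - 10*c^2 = (c - 5)*(c^4 - 3*c^3 + 2*c^2) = (c - 5)*(c - 2)*(c^3 - c^2) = c*(c - 5)*(c - 2)*(c^2 - c) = c*(c - 5)*(c - 2)*(c - 1)*(c)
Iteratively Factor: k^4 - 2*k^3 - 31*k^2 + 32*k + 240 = (k - 5)*(k^3 + 3*k^2 - 16*k - 48) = (k - 5)*(k + 4)*(k^2 - k - 12) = (k - 5)*(k + 3)*(k + 4)*(k - 4)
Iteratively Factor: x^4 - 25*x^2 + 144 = (x - 3)*(x^3 + 3*x^2 - 16*x - 48) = (x - 3)*(x + 3)*(x^2 - 16) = (x - 4)*(x - 3)*(x + 3)*(x + 4)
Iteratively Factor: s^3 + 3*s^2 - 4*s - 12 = (s - 2)*(s^2 + 5*s + 6) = (s - 2)*(s + 2)*(s + 3)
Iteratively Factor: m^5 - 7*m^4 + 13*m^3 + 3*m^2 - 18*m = (m - 3)*(m^4 - 4*m^3 + m^2 + 6*m) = m*(m - 3)*(m^3 - 4*m^2 + m + 6) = m*(m - 3)*(m + 1)*(m^2 - 5*m + 6) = m*(m - 3)*(m - 2)*(m + 1)*(m - 3)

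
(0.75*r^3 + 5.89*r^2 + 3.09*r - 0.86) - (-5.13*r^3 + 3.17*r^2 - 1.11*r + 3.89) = 5.88*r^3 + 2.72*r^2 + 4.2*r - 4.75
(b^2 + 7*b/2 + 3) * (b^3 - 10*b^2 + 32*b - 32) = b^5 - 13*b^4/2 + 50*b^2 - 16*b - 96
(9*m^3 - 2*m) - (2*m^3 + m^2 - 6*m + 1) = 7*m^3 - m^2 + 4*m - 1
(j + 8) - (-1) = j + 9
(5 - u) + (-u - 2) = 3 - 2*u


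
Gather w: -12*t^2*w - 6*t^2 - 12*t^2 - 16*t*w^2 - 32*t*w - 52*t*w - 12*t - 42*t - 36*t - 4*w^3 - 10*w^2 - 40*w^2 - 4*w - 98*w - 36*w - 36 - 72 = -18*t^2 - 90*t - 4*w^3 + w^2*(-16*t - 50) + w*(-12*t^2 - 84*t - 138) - 108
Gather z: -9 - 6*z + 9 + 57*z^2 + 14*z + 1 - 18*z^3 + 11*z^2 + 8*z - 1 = -18*z^3 + 68*z^2 + 16*z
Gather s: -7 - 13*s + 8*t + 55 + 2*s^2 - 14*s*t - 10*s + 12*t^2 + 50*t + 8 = 2*s^2 + s*(-14*t - 23) + 12*t^2 + 58*t + 56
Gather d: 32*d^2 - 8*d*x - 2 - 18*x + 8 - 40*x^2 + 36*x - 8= 32*d^2 - 8*d*x - 40*x^2 + 18*x - 2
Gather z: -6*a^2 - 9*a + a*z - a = -6*a^2 + a*z - 10*a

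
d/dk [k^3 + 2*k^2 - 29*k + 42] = 3*k^2 + 4*k - 29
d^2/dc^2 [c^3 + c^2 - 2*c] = 6*c + 2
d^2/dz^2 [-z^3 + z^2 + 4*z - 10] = 2 - 6*z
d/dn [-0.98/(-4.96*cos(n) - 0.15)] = 4.8608*sin(n)/(4.96*cos(n) + 0.15)^2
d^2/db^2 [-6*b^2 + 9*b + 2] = -12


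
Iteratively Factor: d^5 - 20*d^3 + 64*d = (d - 4)*(d^4 + 4*d^3 - 4*d^2 - 16*d) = (d - 4)*(d - 2)*(d^3 + 6*d^2 + 8*d) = d*(d - 4)*(d - 2)*(d^2 + 6*d + 8) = d*(d - 4)*(d - 2)*(d + 2)*(d + 4)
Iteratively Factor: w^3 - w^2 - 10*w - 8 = (w + 1)*(w^2 - 2*w - 8) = (w + 1)*(w + 2)*(w - 4)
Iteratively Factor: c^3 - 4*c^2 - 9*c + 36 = (c - 4)*(c^2 - 9) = (c - 4)*(c + 3)*(c - 3)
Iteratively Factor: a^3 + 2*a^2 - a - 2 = (a + 2)*(a^2 - 1) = (a - 1)*(a + 2)*(a + 1)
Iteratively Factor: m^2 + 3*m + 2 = (m + 1)*(m + 2)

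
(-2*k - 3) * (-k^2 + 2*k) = 2*k^3 - k^2 - 6*k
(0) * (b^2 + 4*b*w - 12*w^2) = 0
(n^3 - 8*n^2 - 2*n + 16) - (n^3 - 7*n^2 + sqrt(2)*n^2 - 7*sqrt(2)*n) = -sqrt(2)*n^2 - n^2 - 2*n + 7*sqrt(2)*n + 16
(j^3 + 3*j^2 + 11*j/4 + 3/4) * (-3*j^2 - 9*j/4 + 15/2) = -3*j^5 - 45*j^4/4 - 15*j^3/2 + 225*j^2/16 + 303*j/16 + 45/8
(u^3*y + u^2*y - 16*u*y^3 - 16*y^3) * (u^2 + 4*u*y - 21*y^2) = u^5*y + 4*u^4*y^2 + u^4*y - 37*u^3*y^3 + 4*u^3*y^2 - 64*u^2*y^4 - 37*u^2*y^3 + 336*u*y^5 - 64*u*y^4 + 336*y^5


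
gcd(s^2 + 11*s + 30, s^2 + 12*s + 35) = s + 5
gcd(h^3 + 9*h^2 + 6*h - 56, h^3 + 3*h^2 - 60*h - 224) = h^2 + 11*h + 28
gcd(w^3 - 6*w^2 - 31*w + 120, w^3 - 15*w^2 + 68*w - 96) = w^2 - 11*w + 24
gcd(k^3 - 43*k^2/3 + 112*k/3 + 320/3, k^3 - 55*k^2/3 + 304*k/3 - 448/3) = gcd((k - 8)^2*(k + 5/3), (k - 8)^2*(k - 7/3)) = k^2 - 16*k + 64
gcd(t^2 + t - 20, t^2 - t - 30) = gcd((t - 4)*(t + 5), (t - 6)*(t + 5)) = t + 5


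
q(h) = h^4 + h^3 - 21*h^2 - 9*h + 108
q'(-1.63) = 50.11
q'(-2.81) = 43.96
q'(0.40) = -25.06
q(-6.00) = 486.00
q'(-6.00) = -513.00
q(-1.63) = 69.60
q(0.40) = 101.13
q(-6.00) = 486.00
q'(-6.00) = -513.00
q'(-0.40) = 8.02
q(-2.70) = 12.67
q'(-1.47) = 46.52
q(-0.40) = 108.20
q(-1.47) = 77.34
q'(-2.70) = 47.54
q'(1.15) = -47.25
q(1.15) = 73.15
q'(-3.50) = 3.25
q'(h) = 4*h^3 + 3*h^2 - 42*h - 9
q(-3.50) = -10.56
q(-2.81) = 7.63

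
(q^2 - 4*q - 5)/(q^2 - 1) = (q - 5)/(q - 1)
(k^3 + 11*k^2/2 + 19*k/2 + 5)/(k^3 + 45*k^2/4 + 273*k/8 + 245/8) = 4*(k^2 + 3*k + 2)/(4*k^2 + 35*k + 49)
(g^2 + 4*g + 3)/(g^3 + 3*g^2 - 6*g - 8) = (g + 3)/(g^2 + 2*g - 8)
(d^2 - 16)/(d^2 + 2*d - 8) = (d - 4)/(d - 2)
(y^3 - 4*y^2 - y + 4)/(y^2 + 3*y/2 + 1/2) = 2*(y^2 - 5*y + 4)/(2*y + 1)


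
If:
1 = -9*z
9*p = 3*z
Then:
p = -1/27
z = -1/9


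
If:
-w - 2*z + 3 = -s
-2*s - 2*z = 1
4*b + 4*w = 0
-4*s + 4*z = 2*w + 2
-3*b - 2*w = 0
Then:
No Solution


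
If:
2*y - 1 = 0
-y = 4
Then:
No Solution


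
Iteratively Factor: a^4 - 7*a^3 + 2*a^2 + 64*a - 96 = (a - 2)*(a^3 - 5*a^2 - 8*a + 48) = (a - 4)*(a - 2)*(a^2 - a - 12) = (a - 4)*(a - 2)*(a + 3)*(a - 4)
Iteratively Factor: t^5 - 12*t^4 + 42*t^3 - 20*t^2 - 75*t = (t - 5)*(t^4 - 7*t^3 + 7*t^2 + 15*t) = t*(t - 5)*(t^3 - 7*t^2 + 7*t + 15) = t*(t - 5)^2*(t^2 - 2*t - 3) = t*(t - 5)^2*(t + 1)*(t - 3)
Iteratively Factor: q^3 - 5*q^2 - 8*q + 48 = (q - 4)*(q^2 - q - 12) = (q - 4)^2*(q + 3)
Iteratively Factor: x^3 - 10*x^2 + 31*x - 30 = (x - 2)*(x^2 - 8*x + 15) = (x - 3)*(x - 2)*(x - 5)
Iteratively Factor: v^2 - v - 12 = (v + 3)*(v - 4)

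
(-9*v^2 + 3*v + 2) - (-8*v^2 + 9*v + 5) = -v^2 - 6*v - 3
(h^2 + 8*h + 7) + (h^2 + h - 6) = 2*h^2 + 9*h + 1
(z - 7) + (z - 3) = 2*z - 10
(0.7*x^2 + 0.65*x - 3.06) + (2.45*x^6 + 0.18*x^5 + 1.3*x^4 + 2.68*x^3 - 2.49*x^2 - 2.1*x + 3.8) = 2.45*x^6 + 0.18*x^5 + 1.3*x^4 + 2.68*x^3 - 1.79*x^2 - 1.45*x + 0.74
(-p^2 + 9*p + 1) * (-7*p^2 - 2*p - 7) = 7*p^4 - 61*p^3 - 18*p^2 - 65*p - 7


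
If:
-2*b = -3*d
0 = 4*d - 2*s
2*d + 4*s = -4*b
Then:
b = 0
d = 0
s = 0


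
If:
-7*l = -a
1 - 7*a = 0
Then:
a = 1/7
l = 1/49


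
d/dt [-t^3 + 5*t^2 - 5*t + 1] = -3*t^2 + 10*t - 5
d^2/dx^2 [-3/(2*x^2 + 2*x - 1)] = 12*(2*x^2 + 2*x - 2*(2*x + 1)^2 - 1)/(2*x^2 + 2*x - 1)^3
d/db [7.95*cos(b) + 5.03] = -7.95*sin(b)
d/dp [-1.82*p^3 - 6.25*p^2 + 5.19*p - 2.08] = -5.46*p^2 - 12.5*p + 5.19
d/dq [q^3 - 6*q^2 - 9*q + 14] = 3*q^2 - 12*q - 9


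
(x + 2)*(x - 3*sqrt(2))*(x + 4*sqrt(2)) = x^3 + sqrt(2)*x^2 + 2*x^2 - 24*x + 2*sqrt(2)*x - 48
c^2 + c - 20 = (c - 4)*(c + 5)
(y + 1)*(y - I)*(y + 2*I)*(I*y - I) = I*y^4 - y^3 + I*y^2 + y - 2*I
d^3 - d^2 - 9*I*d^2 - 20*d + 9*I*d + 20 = (d - 1)*(d - 5*I)*(d - 4*I)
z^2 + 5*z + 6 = (z + 2)*(z + 3)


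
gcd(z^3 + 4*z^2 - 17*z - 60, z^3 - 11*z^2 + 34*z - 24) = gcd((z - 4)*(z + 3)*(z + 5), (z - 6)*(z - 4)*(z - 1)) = z - 4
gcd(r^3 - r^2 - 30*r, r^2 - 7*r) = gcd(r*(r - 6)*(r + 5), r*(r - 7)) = r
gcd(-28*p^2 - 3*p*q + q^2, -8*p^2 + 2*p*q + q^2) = 4*p + q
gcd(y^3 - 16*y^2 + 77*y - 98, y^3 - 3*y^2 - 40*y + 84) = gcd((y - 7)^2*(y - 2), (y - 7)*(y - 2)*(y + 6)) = y^2 - 9*y + 14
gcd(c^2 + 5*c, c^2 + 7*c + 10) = c + 5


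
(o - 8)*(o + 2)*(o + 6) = o^3 - 52*o - 96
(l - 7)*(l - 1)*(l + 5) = l^3 - 3*l^2 - 33*l + 35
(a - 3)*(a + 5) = a^2 + 2*a - 15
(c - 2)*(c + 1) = c^2 - c - 2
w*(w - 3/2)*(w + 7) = w^3 + 11*w^2/2 - 21*w/2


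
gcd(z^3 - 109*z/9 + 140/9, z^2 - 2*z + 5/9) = z - 5/3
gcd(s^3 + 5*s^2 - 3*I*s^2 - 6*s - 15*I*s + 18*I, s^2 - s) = s - 1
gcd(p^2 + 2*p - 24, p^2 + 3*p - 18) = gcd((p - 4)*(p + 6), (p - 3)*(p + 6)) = p + 6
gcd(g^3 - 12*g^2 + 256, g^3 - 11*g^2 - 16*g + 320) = g^2 - 16*g + 64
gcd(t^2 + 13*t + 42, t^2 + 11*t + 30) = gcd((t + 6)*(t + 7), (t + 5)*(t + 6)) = t + 6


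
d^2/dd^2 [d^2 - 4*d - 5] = 2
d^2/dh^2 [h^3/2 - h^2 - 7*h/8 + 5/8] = 3*h - 2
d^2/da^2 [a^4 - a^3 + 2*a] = 6*a*(2*a - 1)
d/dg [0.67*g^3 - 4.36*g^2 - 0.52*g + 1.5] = 2.01*g^2 - 8.72*g - 0.52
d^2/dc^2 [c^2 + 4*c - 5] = 2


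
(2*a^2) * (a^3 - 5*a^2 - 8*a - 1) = 2*a^5 - 10*a^4 - 16*a^3 - 2*a^2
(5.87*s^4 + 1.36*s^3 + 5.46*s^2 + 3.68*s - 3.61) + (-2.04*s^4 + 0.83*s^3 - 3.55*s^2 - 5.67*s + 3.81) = 3.83*s^4 + 2.19*s^3 + 1.91*s^2 - 1.99*s + 0.2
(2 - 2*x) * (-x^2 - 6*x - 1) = 2*x^3 + 10*x^2 - 10*x - 2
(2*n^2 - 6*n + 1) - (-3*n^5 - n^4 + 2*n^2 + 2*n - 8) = 3*n^5 + n^4 - 8*n + 9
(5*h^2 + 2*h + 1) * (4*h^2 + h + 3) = 20*h^4 + 13*h^3 + 21*h^2 + 7*h + 3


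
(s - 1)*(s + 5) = s^2 + 4*s - 5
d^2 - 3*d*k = d*(d - 3*k)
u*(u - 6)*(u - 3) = u^3 - 9*u^2 + 18*u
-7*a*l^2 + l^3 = l^2*(-7*a + l)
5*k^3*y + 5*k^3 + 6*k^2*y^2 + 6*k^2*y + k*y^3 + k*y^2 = (k + y)*(5*k + y)*(k*y + k)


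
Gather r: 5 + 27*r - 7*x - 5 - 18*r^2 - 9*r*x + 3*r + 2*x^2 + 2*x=-18*r^2 + r*(30 - 9*x) + 2*x^2 - 5*x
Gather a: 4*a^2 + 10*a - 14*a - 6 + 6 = 4*a^2 - 4*a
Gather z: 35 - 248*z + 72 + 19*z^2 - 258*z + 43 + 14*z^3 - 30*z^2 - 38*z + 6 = 14*z^3 - 11*z^2 - 544*z + 156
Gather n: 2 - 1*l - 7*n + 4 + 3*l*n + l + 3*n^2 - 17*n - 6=3*n^2 + n*(3*l - 24)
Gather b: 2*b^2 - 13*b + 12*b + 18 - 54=2*b^2 - b - 36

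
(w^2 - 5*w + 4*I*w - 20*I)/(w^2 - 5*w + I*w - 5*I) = (w + 4*I)/(w + I)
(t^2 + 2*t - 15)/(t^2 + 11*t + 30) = (t - 3)/(t + 6)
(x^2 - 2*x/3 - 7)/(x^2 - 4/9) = 3*(3*x^2 - 2*x - 21)/(9*x^2 - 4)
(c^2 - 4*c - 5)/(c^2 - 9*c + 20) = (c + 1)/(c - 4)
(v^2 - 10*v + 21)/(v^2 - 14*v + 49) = (v - 3)/(v - 7)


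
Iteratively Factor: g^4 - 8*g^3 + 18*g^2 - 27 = (g - 3)*(g^3 - 5*g^2 + 3*g + 9) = (g - 3)^2*(g^2 - 2*g - 3) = (g - 3)^2*(g + 1)*(g - 3)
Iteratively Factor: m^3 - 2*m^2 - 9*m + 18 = (m + 3)*(m^2 - 5*m + 6) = (m - 2)*(m + 3)*(m - 3)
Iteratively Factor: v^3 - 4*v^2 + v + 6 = (v - 3)*(v^2 - v - 2) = (v - 3)*(v - 2)*(v + 1)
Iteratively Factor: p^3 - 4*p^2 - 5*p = (p)*(p^2 - 4*p - 5) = p*(p + 1)*(p - 5)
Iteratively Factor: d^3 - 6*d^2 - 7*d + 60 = (d + 3)*(d^2 - 9*d + 20) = (d - 5)*(d + 3)*(d - 4)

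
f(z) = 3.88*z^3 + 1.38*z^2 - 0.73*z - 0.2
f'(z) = 11.64*z^2 + 2.76*z - 0.73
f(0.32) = -0.17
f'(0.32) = 1.35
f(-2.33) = -40.09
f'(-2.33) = 56.03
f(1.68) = 20.87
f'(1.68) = 36.76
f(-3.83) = -195.15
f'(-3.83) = 159.45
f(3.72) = 215.92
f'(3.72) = 170.62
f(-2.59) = -56.46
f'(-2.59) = 70.20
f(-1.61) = -11.64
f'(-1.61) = 25.00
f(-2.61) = -57.88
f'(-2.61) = 71.36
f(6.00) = 883.18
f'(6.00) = 434.87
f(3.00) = 114.79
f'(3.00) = 112.31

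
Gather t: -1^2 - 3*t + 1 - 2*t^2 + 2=-2*t^2 - 3*t + 2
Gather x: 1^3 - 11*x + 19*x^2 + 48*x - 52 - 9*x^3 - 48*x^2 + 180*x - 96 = -9*x^3 - 29*x^2 + 217*x - 147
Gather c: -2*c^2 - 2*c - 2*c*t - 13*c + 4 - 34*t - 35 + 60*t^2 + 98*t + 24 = -2*c^2 + c*(-2*t - 15) + 60*t^2 + 64*t - 7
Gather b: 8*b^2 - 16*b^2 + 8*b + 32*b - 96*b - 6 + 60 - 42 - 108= -8*b^2 - 56*b - 96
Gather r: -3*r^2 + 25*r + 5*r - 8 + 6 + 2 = -3*r^2 + 30*r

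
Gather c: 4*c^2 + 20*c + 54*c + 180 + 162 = 4*c^2 + 74*c + 342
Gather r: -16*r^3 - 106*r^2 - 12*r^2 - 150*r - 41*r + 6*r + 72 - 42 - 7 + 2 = -16*r^3 - 118*r^2 - 185*r + 25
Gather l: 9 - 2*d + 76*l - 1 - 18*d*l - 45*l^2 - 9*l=-2*d - 45*l^2 + l*(67 - 18*d) + 8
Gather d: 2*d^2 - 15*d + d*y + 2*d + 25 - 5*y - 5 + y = 2*d^2 + d*(y - 13) - 4*y + 20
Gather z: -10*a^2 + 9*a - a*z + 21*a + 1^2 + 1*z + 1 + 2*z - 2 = -10*a^2 + 30*a + z*(3 - a)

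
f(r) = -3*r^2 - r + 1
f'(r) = -6*r - 1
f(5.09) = -81.81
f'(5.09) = -31.54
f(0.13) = 0.82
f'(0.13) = -1.78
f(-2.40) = -13.88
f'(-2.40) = 13.40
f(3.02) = -29.38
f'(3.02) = -19.12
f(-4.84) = -64.44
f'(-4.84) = 28.04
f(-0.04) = 1.04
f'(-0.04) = -0.76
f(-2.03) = -9.33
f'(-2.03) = 11.18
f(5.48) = -94.57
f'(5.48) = -33.88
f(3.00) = -29.00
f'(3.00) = -19.00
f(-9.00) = -233.00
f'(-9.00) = 53.00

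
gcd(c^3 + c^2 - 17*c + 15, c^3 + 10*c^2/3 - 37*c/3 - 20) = c^2 + 2*c - 15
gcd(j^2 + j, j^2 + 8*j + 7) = j + 1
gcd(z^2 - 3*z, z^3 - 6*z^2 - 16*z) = z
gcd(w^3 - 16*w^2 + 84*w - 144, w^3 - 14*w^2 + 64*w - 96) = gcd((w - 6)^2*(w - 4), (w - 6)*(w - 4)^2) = w^2 - 10*w + 24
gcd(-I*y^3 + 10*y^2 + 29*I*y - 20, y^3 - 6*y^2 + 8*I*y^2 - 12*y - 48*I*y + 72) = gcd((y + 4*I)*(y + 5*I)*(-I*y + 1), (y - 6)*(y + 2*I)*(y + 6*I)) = 1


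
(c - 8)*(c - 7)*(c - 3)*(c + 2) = c^4 - 16*c^3 + 65*c^2 + 34*c - 336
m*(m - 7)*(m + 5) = m^3 - 2*m^2 - 35*m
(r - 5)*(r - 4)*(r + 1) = r^3 - 8*r^2 + 11*r + 20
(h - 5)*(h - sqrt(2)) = h^2 - 5*h - sqrt(2)*h + 5*sqrt(2)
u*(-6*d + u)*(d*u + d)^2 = -6*d^3*u^3 - 12*d^3*u^2 - 6*d^3*u + d^2*u^4 + 2*d^2*u^3 + d^2*u^2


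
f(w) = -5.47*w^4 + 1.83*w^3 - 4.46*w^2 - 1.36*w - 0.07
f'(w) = -21.88*w^3 + 5.49*w^2 - 8.92*w - 1.36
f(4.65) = -2476.24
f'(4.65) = -2124.05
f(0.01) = -0.08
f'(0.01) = -1.45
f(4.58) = -2330.89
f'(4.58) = -2029.11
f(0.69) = -3.77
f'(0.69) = -12.09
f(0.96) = -8.51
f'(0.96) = -24.22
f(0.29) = -0.83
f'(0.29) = -4.02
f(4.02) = -1387.26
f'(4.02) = -1369.93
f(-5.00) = -3752.27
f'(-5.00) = 2915.49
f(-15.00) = -284078.17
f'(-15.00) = 75212.69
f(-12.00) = -117214.15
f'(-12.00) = 38704.88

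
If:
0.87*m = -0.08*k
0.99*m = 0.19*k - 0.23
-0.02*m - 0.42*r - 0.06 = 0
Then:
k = 0.82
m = -0.08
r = -0.14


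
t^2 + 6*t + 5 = (t + 1)*(t + 5)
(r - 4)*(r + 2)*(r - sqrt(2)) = r^3 - 2*r^2 - sqrt(2)*r^2 - 8*r + 2*sqrt(2)*r + 8*sqrt(2)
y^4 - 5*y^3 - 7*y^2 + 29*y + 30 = (y - 5)*(y - 3)*(y + 1)*(y + 2)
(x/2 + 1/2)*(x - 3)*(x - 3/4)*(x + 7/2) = x^4/2 + 3*x^3/8 - 89*x^2/16 - 3*x/2 + 63/16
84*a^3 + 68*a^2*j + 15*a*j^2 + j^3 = (2*a + j)*(6*a + j)*(7*a + j)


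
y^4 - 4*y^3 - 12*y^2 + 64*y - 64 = (y - 4)*(y - 2)^2*(y + 4)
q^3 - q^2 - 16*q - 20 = (q - 5)*(q + 2)^2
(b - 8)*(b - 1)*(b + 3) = b^3 - 6*b^2 - 19*b + 24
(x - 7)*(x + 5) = x^2 - 2*x - 35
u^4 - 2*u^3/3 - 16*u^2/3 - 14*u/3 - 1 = (u - 3)*(u + 1/3)*(u + 1)^2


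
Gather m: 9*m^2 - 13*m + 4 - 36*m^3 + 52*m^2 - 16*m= -36*m^3 + 61*m^2 - 29*m + 4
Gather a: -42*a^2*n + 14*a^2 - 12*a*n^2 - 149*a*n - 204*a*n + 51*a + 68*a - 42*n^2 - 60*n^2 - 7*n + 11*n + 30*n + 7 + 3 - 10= a^2*(14 - 42*n) + a*(-12*n^2 - 353*n + 119) - 102*n^2 + 34*n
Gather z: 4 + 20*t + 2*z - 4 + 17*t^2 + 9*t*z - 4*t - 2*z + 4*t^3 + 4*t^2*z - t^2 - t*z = 4*t^3 + 16*t^2 + 16*t + z*(4*t^2 + 8*t)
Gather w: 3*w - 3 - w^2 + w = -w^2 + 4*w - 3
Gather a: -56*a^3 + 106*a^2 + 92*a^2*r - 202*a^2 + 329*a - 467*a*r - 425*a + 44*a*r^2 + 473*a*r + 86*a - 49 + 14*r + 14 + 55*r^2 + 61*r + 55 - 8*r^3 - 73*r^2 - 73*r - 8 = -56*a^3 + a^2*(92*r - 96) + a*(44*r^2 + 6*r - 10) - 8*r^3 - 18*r^2 + 2*r + 12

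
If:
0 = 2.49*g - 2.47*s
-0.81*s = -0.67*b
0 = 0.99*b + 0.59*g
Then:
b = 0.00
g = 0.00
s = 0.00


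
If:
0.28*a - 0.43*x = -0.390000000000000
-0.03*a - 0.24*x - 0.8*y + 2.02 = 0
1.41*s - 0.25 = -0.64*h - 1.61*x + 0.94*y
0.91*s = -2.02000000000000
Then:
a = 9.67540574282147 - 4.29463171036205*y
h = 8.50370630461923*y - 12.8496372151569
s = -2.22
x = 7.20724094881398 - 2.79650436953808*y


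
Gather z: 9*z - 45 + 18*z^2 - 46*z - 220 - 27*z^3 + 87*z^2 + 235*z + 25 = -27*z^3 + 105*z^2 + 198*z - 240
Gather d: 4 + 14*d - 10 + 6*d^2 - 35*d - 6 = 6*d^2 - 21*d - 12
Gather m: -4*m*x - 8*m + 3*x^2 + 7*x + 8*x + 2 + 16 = m*(-4*x - 8) + 3*x^2 + 15*x + 18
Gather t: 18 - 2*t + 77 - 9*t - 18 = 77 - 11*t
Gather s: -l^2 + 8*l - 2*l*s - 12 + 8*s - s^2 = -l^2 + 8*l - s^2 + s*(8 - 2*l) - 12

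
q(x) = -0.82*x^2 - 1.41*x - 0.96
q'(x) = -1.64*x - 1.41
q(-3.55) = -6.29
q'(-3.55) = 4.41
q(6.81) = -48.59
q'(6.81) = -12.58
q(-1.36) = -0.56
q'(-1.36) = 0.82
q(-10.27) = -72.97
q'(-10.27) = 15.43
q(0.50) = -1.87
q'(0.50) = -2.23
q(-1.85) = -1.16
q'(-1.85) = 1.62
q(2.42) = -9.17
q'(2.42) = -5.38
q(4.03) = -19.96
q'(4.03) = -8.02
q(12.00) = -135.96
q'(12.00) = -21.09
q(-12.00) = -102.12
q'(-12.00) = 18.27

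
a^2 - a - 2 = (a - 2)*(a + 1)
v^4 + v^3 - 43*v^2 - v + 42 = (v - 6)*(v - 1)*(v + 1)*(v + 7)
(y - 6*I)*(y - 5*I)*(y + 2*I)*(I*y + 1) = I*y^4 + 10*y^3 - 17*I*y^2 + 52*y - 60*I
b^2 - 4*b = b*(b - 4)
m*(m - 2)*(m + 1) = m^3 - m^2 - 2*m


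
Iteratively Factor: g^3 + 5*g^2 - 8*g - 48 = (g + 4)*(g^2 + g - 12) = (g - 3)*(g + 4)*(g + 4)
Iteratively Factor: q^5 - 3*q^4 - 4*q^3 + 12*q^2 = (q)*(q^4 - 3*q^3 - 4*q^2 + 12*q) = q^2*(q^3 - 3*q^2 - 4*q + 12) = q^2*(q - 2)*(q^2 - q - 6) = q^2*(q - 3)*(q - 2)*(q + 2)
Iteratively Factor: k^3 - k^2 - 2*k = (k)*(k^2 - k - 2) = k*(k - 2)*(k + 1)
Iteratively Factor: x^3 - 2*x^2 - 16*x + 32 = (x + 4)*(x^2 - 6*x + 8) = (x - 2)*(x + 4)*(x - 4)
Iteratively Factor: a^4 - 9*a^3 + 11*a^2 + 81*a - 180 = (a - 5)*(a^3 - 4*a^2 - 9*a + 36) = (a - 5)*(a - 3)*(a^2 - a - 12) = (a - 5)*(a - 4)*(a - 3)*(a + 3)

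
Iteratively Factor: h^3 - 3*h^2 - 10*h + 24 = (h - 2)*(h^2 - h - 12) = (h - 4)*(h - 2)*(h + 3)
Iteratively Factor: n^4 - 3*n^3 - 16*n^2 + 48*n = (n + 4)*(n^3 - 7*n^2 + 12*n) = n*(n + 4)*(n^2 - 7*n + 12) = n*(n - 4)*(n + 4)*(n - 3)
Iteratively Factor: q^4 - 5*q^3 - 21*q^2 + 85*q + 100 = (q + 1)*(q^3 - 6*q^2 - 15*q + 100) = (q + 1)*(q + 4)*(q^2 - 10*q + 25) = (q - 5)*(q + 1)*(q + 4)*(q - 5)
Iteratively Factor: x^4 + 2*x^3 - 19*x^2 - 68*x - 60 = (x + 2)*(x^3 - 19*x - 30) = (x - 5)*(x + 2)*(x^2 + 5*x + 6) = (x - 5)*(x + 2)*(x + 3)*(x + 2)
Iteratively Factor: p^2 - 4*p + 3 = (p - 1)*(p - 3)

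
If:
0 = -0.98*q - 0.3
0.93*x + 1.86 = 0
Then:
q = -0.31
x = -2.00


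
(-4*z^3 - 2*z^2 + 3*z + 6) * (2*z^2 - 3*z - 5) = -8*z^5 + 8*z^4 + 32*z^3 + 13*z^2 - 33*z - 30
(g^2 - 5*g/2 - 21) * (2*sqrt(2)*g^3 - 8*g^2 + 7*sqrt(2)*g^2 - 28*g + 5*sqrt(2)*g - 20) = 2*sqrt(2)*g^5 - 8*g^4 + 2*sqrt(2)*g^4 - 109*sqrt(2)*g^3/2 - 8*g^3 - 319*sqrt(2)*g^2/2 + 218*g^2 - 105*sqrt(2)*g + 638*g + 420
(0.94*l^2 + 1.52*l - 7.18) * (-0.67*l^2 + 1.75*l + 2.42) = -0.6298*l^4 + 0.6266*l^3 + 9.7454*l^2 - 8.8866*l - 17.3756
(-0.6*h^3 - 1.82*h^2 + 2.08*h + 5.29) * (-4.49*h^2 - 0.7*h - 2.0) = 2.694*h^5 + 8.5918*h^4 - 6.8652*h^3 - 21.5681*h^2 - 7.863*h - 10.58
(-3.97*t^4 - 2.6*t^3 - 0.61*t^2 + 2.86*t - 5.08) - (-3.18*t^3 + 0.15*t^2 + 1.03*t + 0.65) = -3.97*t^4 + 0.58*t^3 - 0.76*t^2 + 1.83*t - 5.73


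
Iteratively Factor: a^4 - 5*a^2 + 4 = (a - 2)*(a^3 + 2*a^2 - a - 2) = (a - 2)*(a + 1)*(a^2 + a - 2) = (a - 2)*(a + 1)*(a + 2)*(a - 1)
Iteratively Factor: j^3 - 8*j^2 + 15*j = (j - 3)*(j^2 - 5*j) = (j - 5)*(j - 3)*(j)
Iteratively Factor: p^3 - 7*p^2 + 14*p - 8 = (p - 1)*(p^2 - 6*p + 8) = (p - 4)*(p - 1)*(p - 2)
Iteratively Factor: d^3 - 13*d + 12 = (d - 3)*(d^2 + 3*d - 4) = (d - 3)*(d + 4)*(d - 1)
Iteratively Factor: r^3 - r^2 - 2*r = (r - 2)*(r^2 + r) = r*(r - 2)*(r + 1)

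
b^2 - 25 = (b - 5)*(b + 5)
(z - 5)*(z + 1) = z^2 - 4*z - 5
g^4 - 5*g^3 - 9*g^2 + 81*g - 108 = (g - 3)^3*(g + 4)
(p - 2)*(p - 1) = p^2 - 3*p + 2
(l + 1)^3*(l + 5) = l^4 + 8*l^3 + 18*l^2 + 16*l + 5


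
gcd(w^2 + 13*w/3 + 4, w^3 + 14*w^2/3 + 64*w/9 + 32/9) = w + 4/3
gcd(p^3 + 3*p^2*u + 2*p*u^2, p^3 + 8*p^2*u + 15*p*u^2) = p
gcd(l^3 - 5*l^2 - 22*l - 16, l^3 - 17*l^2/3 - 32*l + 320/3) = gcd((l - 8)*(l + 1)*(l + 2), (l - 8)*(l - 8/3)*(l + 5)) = l - 8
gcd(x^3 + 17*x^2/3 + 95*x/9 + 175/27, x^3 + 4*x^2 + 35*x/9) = x^2 + 4*x + 35/9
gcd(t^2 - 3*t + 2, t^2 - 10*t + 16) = t - 2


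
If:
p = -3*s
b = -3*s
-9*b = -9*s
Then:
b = 0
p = 0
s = 0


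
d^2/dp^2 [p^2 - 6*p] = 2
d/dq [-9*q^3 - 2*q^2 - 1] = q*(-27*q - 4)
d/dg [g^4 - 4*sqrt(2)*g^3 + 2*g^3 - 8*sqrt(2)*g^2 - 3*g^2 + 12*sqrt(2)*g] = 4*g^3 - 12*sqrt(2)*g^2 + 6*g^2 - 16*sqrt(2)*g - 6*g + 12*sqrt(2)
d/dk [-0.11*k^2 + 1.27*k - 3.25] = 1.27 - 0.22*k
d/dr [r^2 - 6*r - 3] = 2*r - 6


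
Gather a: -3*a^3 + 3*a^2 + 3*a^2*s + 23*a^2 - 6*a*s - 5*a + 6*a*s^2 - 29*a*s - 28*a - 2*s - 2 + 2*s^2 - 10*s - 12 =-3*a^3 + a^2*(3*s + 26) + a*(6*s^2 - 35*s - 33) + 2*s^2 - 12*s - 14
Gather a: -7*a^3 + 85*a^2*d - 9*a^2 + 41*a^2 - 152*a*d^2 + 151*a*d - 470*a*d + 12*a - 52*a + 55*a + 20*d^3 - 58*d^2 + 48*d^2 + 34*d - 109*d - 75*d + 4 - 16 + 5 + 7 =-7*a^3 + a^2*(85*d + 32) + a*(-152*d^2 - 319*d + 15) + 20*d^3 - 10*d^2 - 150*d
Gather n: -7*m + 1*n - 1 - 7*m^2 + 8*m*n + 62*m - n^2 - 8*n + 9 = -7*m^2 + 55*m - n^2 + n*(8*m - 7) + 8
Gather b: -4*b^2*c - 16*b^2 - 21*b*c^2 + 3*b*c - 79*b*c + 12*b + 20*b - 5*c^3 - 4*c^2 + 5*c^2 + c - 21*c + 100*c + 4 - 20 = b^2*(-4*c - 16) + b*(-21*c^2 - 76*c + 32) - 5*c^3 + c^2 + 80*c - 16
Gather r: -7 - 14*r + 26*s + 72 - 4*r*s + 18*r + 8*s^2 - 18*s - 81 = r*(4 - 4*s) + 8*s^2 + 8*s - 16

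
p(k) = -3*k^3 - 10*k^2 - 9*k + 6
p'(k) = -9*k^2 - 20*k - 9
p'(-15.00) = -1734.00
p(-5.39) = 233.76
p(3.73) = -322.38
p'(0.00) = -9.00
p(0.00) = 6.00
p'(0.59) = -23.93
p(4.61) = -541.93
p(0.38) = 0.97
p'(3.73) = -208.82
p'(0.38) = -17.90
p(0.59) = -3.41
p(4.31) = -458.74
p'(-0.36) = -2.97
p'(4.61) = -292.47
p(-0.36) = 8.08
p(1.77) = -57.89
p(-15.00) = 8016.00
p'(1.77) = -72.60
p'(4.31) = -262.38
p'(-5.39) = -162.67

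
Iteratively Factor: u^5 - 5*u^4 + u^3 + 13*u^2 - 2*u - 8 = (u + 1)*(u^4 - 6*u^3 + 7*u^2 + 6*u - 8) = (u - 2)*(u + 1)*(u^3 - 4*u^2 - u + 4) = (u - 2)*(u + 1)^2*(u^2 - 5*u + 4) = (u - 2)*(u - 1)*(u + 1)^2*(u - 4)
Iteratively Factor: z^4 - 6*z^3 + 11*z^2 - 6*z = (z - 2)*(z^3 - 4*z^2 + 3*z) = z*(z - 2)*(z^2 - 4*z + 3) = z*(z - 2)*(z - 1)*(z - 3)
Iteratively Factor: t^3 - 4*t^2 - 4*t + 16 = (t - 2)*(t^2 - 2*t - 8) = (t - 2)*(t + 2)*(t - 4)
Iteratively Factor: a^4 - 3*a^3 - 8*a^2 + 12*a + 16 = (a - 2)*(a^3 - a^2 - 10*a - 8) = (a - 4)*(a - 2)*(a^2 + 3*a + 2) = (a - 4)*(a - 2)*(a + 1)*(a + 2)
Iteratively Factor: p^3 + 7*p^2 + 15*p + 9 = (p + 3)*(p^2 + 4*p + 3) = (p + 1)*(p + 3)*(p + 3)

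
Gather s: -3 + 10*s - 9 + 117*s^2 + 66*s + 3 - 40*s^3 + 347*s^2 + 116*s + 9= -40*s^3 + 464*s^2 + 192*s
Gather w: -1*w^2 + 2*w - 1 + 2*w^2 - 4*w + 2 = w^2 - 2*w + 1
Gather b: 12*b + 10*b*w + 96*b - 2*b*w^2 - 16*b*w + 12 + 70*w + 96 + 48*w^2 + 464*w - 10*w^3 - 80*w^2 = b*(-2*w^2 - 6*w + 108) - 10*w^3 - 32*w^2 + 534*w + 108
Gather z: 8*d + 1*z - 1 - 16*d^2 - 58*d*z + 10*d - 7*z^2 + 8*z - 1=-16*d^2 + 18*d - 7*z^2 + z*(9 - 58*d) - 2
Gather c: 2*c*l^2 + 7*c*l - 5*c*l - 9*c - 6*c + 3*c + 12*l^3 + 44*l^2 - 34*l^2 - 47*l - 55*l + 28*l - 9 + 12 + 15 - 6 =c*(2*l^2 + 2*l - 12) + 12*l^3 + 10*l^2 - 74*l + 12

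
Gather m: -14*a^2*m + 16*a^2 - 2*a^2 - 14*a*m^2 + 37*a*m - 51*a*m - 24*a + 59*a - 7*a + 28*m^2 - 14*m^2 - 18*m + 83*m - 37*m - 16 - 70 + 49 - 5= 14*a^2 + 28*a + m^2*(14 - 14*a) + m*(-14*a^2 - 14*a + 28) - 42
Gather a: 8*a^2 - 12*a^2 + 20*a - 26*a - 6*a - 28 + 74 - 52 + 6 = -4*a^2 - 12*a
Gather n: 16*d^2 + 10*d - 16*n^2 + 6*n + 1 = 16*d^2 + 10*d - 16*n^2 + 6*n + 1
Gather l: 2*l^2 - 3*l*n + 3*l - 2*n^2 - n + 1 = 2*l^2 + l*(3 - 3*n) - 2*n^2 - n + 1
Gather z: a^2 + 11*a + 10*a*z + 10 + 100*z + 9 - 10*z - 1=a^2 + 11*a + z*(10*a + 90) + 18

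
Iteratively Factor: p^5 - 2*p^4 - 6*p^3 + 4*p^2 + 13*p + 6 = (p + 1)*(p^4 - 3*p^3 - 3*p^2 + 7*p + 6) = (p - 2)*(p + 1)*(p^3 - p^2 - 5*p - 3) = (p - 2)*(p + 1)^2*(p^2 - 2*p - 3) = (p - 3)*(p - 2)*(p + 1)^2*(p + 1)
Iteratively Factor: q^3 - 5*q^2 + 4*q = (q)*(q^2 - 5*q + 4) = q*(q - 4)*(q - 1)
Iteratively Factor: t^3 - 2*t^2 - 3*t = (t)*(t^2 - 2*t - 3) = t*(t - 3)*(t + 1)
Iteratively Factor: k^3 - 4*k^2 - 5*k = (k)*(k^2 - 4*k - 5) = k*(k + 1)*(k - 5)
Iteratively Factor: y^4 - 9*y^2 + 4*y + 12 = (y + 3)*(y^3 - 3*y^2 + 4) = (y - 2)*(y + 3)*(y^2 - y - 2) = (y - 2)^2*(y + 3)*(y + 1)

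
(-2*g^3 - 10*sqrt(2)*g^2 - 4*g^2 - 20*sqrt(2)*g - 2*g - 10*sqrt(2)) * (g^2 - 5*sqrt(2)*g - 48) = -2*g^5 - 4*g^4 + 194*g^3 + 392*g^2 + 480*sqrt(2)*g^2 + 196*g + 960*sqrt(2)*g + 480*sqrt(2)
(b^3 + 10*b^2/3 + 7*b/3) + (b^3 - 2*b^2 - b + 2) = 2*b^3 + 4*b^2/3 + 4*b/3 + 2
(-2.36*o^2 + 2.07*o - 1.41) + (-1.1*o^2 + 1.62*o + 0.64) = -3.46*o^2 + 3.69*o - 0.77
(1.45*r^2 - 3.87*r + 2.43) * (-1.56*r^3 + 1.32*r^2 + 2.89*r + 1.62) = -2.262*r^5 + 7.9512*r^4 - 4.7087*r^3 - 5.6277*r^2 + 0.753299999999999*r + 3.9366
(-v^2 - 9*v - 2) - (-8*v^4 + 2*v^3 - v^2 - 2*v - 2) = 8*v^4 - 2*v^3 - 7*v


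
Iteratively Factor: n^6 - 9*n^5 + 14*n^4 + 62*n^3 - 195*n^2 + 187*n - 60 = (n - 5)*(n^5 - 4*n^4 - 6*n^3 + 32*n^2 - 35*n + 12) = (n - 5)*(n - 4)*(n^4 - 6*n^2 + 8*n - 3) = (n - 5)*(n - 4)*(n - 1)*(n^3 + n^2 - 5*n + 3) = (n - 5)*(n - 4)*(n - 1)^2*(n^2 + 2*n - 3) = (n - 5)*(n - 4)*(n - 1)^2*(n + 3)*(n - 1)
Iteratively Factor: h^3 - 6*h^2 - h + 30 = (h - 3)*(h^2 - 3*h - 10) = (h - 3)*(h + 2)*(h - 5)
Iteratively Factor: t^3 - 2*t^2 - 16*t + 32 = (t - 4)*(t^2 + 2*t - 8) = (t - 4)*(t + 4)*(t - 2)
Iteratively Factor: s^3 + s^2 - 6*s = (s - 2)*(s^2 + 3*s) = (s - 2)*(s + 3)*(s)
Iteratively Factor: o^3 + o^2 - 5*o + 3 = (o - 1)*(o^2 + 2*o - 3) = (o - 1)^2*(o + 3)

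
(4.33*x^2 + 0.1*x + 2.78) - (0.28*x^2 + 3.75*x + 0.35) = 4.05*x^2 - 3.65*x + 2.43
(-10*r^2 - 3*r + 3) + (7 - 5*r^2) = -15*r^2 - 3*r + 10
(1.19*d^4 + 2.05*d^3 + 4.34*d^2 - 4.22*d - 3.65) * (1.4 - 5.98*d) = -7.1162*d^5 - 10.593*d^4 - 23.0832*d^3 + 31.3116*d^2 + 15.919*d - 5.11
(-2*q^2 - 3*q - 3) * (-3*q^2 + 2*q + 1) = 6*q^4 + 5*q^3 + q^2 - 9*q - 3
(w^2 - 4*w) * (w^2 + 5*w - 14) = w^4 + w^3 - 34*w^2 + 56*w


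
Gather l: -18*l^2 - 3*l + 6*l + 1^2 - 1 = -18*l^2 + 3*l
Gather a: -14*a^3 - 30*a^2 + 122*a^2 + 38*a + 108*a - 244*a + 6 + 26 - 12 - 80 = -14*a^3 + 92*a^2 - 98*a - 60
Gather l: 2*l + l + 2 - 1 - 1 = 3*l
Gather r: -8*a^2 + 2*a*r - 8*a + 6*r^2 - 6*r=-8*a^2 - 8*a + 6*r^2 + r*(2*a - 6)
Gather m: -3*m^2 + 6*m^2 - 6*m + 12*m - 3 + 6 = 3*m^2 + 6*m + 3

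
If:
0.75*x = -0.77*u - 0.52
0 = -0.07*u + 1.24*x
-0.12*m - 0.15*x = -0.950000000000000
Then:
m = 7.96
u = -0.64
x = -0.04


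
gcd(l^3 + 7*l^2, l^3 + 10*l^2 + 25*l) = l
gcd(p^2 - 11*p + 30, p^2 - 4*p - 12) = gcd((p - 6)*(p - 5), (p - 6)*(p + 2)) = p - 6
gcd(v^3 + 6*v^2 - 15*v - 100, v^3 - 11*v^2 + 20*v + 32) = v - 4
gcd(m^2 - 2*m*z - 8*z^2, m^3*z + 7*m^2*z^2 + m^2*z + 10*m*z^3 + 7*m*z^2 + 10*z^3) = m + 2*z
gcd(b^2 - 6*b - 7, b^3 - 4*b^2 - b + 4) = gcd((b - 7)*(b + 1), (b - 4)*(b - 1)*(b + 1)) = b + 1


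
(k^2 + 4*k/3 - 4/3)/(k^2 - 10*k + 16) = (3*k^2 + 4*k - 4)/(3*(k^2 - 10*k + 16))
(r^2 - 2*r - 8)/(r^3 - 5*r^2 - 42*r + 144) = (r^2 - 2*r - 8)/(r^3 - 5*r^2 - 42*r + 144)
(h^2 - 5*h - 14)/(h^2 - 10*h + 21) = (h + 2)/(h - 3)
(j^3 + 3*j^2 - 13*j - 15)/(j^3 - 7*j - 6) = (j + 5)/(j + 2)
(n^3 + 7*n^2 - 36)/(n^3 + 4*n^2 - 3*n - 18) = (n + 6)/(n + 3)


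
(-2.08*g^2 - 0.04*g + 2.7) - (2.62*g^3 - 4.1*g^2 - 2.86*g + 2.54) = -2.62*g^3 + 2.02*g^2 + 2.82*g + 0.16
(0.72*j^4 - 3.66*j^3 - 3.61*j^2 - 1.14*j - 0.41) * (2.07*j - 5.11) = 1.4904*j^5 - 11.2554*j^4 + 11.2299*j^3 + 16.0873*j^2 + 4.9767*j + 2.0951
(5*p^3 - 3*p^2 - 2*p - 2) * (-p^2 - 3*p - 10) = -5*p^5 - 12*p^4 - 39*p^3 + 38*p^2 + 26*p + 20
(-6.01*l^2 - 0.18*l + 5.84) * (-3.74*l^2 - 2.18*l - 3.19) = 22.4774*l^4 + 13.775*l^3 - 2.2773*l^2 - 12.157*l - 18.6296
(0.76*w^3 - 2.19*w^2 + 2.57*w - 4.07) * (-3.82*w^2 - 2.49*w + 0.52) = -2.9032*w^5 + 6.4734*w^4 - 3.9691*w^3 + 8.0093*w^2 + 11.4707*w - 2.1164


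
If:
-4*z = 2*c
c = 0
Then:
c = 0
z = 0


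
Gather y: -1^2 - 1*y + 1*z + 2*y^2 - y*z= 2*y^2 + y*(-z - 1) + z - 1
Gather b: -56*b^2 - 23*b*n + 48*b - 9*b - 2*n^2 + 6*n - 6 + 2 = -56*b^2 + b*(39 - 23*n) - 2*n^2 + 6*n - 4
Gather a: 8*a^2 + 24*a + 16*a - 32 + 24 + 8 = 8*a^2 + 40*a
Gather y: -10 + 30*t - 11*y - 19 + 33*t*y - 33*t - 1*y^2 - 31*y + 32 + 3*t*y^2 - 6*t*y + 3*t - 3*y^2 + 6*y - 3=y^2*(3*t - 4) + y*(27*t - 36)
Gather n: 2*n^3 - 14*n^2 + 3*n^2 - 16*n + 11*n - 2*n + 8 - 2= 2*n^3 - 11*n^2 - 7*n + 6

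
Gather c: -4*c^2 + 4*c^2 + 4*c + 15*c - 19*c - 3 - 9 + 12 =0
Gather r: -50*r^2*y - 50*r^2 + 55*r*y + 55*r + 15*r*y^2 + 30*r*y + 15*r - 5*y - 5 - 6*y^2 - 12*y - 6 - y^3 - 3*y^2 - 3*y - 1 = r^2*(-50*y - 50) + r*(15*y^2 + 85*y + 70) - y^3 - 9*y^2 - 20*y - 12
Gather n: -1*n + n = 0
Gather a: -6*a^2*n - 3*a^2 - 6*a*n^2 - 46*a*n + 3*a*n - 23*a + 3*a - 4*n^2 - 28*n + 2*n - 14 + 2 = a^2*(-6*n - 3) + a*(-6*n^2 - 43*n - 20) - 4*n^2 - 26*n - 12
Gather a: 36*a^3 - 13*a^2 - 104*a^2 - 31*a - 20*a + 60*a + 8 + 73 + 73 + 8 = 36*a^3 - 117*a^2 + 9*a + 162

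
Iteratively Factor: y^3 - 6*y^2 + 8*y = (y - 2)*(y^2 - 4*y) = y*(y - 2)*(y - 4)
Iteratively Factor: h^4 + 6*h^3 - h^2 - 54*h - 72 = (h + 2)*(h^3 + 4*h^2 - 9*h - 36) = (h + 2)*(h + 3)*(h^2 + h - 12) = (h - 3)*(h + 2)*(h + 3)*(h + 4)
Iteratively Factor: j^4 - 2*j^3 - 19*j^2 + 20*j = (j - 1)*(j^3 - j^2 - 20*j) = j*(j - 1)*(j^2 - j - 20) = j*(j - 1)*(j + 4)*(j - 5)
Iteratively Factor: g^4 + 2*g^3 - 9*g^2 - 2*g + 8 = (g - 2)*(g^3 + 4*g^2 - g - 4) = (g - 2)*(g + 1)*(g^2 + 3*g - 4) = (g - 2)*(g - 1)*(g + 1)*(g + 4)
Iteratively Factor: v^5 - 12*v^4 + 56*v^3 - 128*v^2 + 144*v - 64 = (v - 2)*(v^4 - 10*v^3 + 36*v^2 - 56*v + 32) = (v - 2)^2*(v^3 - 8*v^2 + 20*v - 16) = (v - 2)^3*(v^2 - 6*v + 8) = (v - 2)^4*(v - 4)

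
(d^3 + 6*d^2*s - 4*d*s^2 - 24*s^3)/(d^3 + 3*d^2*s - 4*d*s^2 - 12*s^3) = (d + 6*s)/(d + 3*s)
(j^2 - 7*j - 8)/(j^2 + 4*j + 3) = (j - 8)/(j + 3)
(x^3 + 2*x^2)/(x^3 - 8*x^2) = (x + 2)/(x - 8)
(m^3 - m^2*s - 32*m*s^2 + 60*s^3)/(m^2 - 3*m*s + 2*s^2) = (-m^2 - m*s + 30*s^2)/(-m + s)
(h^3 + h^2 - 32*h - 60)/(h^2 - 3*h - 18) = (h^2 + 7*h + 10)/(h + 3)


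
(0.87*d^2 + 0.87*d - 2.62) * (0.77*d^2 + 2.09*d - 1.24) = 0.6699*d^4 + 2.4882*d^3 - 1.2779*d^2 - 6.5546*d + 3.2488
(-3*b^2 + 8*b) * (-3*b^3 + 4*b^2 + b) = 9*b^5 - 36*b^4 + 29*b^3 + 8*b^2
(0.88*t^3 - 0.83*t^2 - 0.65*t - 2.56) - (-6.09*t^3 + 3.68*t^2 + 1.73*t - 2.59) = 6.97*t^3 - 4.51*t^2 - 2.38*t + 0.0299999999999998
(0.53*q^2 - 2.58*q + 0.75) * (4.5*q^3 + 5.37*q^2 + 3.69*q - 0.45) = 2.385*q^5 - 8.7639*q^4 - 8.5239*q^3 - 5.7312*q^2 + 3.9285*q - 0.3375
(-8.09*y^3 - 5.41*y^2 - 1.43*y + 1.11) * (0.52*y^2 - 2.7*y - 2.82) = -4.2068*y^5 + 19.0298*y^4 + 36.6772*y^3 + 19.6944*y^2 + 1.0356*y - 3.1302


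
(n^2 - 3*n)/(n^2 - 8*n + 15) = n/(n - 5)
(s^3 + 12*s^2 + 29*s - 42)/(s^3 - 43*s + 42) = (s + 6)/(s - 6)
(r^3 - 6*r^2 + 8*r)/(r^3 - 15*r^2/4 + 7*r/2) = 4*(r - 4)/(4*r - 7)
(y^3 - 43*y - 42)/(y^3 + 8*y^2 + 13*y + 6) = (y - 7)/(y + 1)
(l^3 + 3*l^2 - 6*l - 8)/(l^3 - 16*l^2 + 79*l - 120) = (l^3 + 3*l^2 - 6*l - 8)/(l^3 - 16*l^2 + 79*l - 120)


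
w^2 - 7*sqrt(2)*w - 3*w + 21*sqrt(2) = (w - 3)*(w - 7*sqrt(2))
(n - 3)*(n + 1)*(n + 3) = n^3 + n^2 - 9*n - 9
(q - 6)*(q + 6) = q^2 - 36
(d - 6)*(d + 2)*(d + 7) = d^3 + 3*d^2 - 40*d - 84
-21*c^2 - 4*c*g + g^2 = (-7*c + g)*(3*c + g)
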